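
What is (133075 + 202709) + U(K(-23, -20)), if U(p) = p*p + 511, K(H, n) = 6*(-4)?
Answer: 336871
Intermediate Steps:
K(H, n) = -24
U(p) = 511 + p² (U(p) = p² + 511 = 511 + p²)
(133075 + 202709) + U(K(-23, -20)) = (133075 + 202709) + (511 + (-24)²) = 335784 + (511 + 576) = 335784 + 1087 = 336871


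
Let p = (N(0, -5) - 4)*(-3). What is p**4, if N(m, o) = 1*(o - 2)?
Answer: 1185921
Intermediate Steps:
N(m, o) = -2 + o (N(m, o) = 1*(-2 + o) = -2 + o)
p = 33 (p = ((-2 - 5) - 4)*(-3) = (-7 - 4)*(-3) = -11*(-3) = 33)
p**4 = 33**4 = 1185921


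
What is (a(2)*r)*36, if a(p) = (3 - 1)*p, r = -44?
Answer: -6336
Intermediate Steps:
a(p) = 2*p
(a(2)*r)*36 = ((2*2)*(-44))*36 = (4*(-44))*36 = -176*36 = -6336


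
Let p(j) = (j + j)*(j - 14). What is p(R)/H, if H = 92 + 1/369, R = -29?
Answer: 920286/33949 ≈ 27.108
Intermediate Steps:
p(j) = 2*j*(-14 + j) (p(j) = (2*j)*(-14 + j) = 2*j*(-14 + j))
H = 33949/369 (H = 92 + 1/369 = 33949/369 ≈ 92.003)
p(R)/H = (2*(-29)*(-14 - 29))/(33949/369) = (2*(-29)*(-43))*(369/33949) = 2494*(369/33949) = 920286/33949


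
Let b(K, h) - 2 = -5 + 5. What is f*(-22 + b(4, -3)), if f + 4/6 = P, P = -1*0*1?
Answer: 40/3 ≈ 13.333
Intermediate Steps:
P = 0 (P = 0*1 = 0)
b(K, h) = 2 (b(K, h) = 2 + (-5 + 5) = 2 + 0 = 2)
f = -⅔ (f = -⅔ + 0 = -⅔ ≈ -0.66667)
f*(-22 + b(4, -3)) = -2*(-22 + 2)/3 = -⅔*(-20) = 40/3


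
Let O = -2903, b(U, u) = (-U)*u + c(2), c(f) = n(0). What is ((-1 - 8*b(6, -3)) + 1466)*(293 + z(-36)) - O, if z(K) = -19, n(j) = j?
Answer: 364857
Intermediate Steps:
c(f) = 0
b(U, u) = -U*u (b(U, u) = (-U)*u + 0 = -U*u + 0 = -U*u)
((-1 - 8*b(6, -3)) + 1466)*(293 + z(-36)) - O = ((-1 - (-8)*6*(-3)) + 1466)*(293 - 19) - 1*(-2903) = ((-1 - 8*18) + 1466)*274 + 2903 = ((-1 - 144) + 1466)*274 + 2903 = (-145 + 1466)*274 + 2903 = 1321*274 + 2903 = 361954 + 2903 = 364857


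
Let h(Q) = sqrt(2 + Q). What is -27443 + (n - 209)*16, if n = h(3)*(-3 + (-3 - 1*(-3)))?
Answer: -30787 - 48*sqrt(5) ≈ -30894.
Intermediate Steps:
n = -3*sqrt(5) (n = sqrt(2 + 3)*(-3 + (-3 - 1*(-3))) = sqrt(5)*(-3 + (-3 + 3)) = sqrt(5)*(-3 + 0) = sqrt(5)*(-3) = -3*sqrt(5) ≈ -6.7082)
-27443 + (n - 209)*16 = -27443 + (-3*sqrt(5) - 209)*16 = -27443 + (-209 - 3*sqrt(5))*16 = -27443 + (-3344 - 48*sqrt(5)) = -30787 - 48*sqrt(5)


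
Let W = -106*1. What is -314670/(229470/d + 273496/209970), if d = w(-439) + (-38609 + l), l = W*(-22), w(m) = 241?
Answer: 66137331159900/1064614279 ≈ 62123.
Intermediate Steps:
W = -106
l = 2332 (l = -106*(-22) = 2332)
d = -36036 (d = 241 + (-38609 + 2332) = 241 - 36277 = -36036)
-314670/(229470/d + 273496/209970) = -314670/(229470/(-36036) + 273496/209970) = -314670/(229470*(-1/36036) + 273496*(1/209970)) = -314670/(-38245/6006 + 136748/104985) = -314670/(-1064614279/210179970) = -314670*(-210179970/1064614279) = 66137331159900/1064614279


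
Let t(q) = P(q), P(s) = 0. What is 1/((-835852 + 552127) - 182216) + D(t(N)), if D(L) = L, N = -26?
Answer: -1/465941 ≈ -2.1462e-6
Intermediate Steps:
t(q) = 0
1/((-835852 + 552127) - 182216) + D(t(N)) = 1/((-835852 + 552127) - 182216) + 0 = 1/(-283725 - 182216) + 0 = 1/(-465941) + 0 = -1/465941 + 0 = -1/465941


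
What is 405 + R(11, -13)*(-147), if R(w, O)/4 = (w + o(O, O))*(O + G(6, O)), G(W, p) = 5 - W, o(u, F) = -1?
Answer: 82725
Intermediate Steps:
R(w, O) = 4*(-1 + O)*(-1 + w) (R(w, O) = 4*((w - 1)*(O + (5 - 1*6))) = 4*((-1 + w)*(O + (5 - 6))) = 4*((-1 + w)*(O - 1)) = 4*((-1 + w)*(-1 + O)) = 4*((-1 + O)*(-1 + w)) = 4*(-1 + O)*(-1 + w))
405 + R(11, -13)*(-147) = 405 + (4 - 4*(-13) - 4*11 + 4*(-13)*11)*(-147) = 405 + (4 + 52 - 44 - 572)*(-147) = 405 - 560*(-147) = 405 + 82320 = 82725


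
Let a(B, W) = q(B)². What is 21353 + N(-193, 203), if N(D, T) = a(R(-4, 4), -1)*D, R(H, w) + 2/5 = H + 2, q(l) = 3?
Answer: 19616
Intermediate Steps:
R(H, w) = 8/5 + H (R(H, w) = -⅖ + (H + 2) = -⅖ + (2 + H) = 8/5 + H)
a(B, W) = 9 (a(B, W) = 3² = 9)
N(D, T) = 9*D
21353 + N(-193, 203) = 21353 + 9*(-193) = 21353 - 1737 = 19616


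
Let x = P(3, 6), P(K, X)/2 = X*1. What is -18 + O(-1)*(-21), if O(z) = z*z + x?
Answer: -291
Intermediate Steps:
P(K, X) = 2*X (P(K, X) = 2*(X*1) = 2*X)
x = 12 (x = 2*6 = 12)
O(z) = 12 + z² (O(z) = z*z + 12 = z² + 12 = 12 + z²)
-18 + O(-1)*(-21) = -18 + (12 + (-1)²)*(-21) = -18 + (12 + 1)*(-21) = -18 + 13*(-21) = -18 - 273 = -291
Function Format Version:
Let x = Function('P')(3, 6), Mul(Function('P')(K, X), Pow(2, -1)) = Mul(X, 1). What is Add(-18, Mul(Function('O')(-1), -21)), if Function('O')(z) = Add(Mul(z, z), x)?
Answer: -291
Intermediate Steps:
Function('P')(K, X) = Mul(2, X) (Function('P')(K, X) = Mul(2, Mul(X, 1)) = Mul(2, X))
x = 12 (x = Mul(2, 6) = 12)
Function('O')(z) = Add(12, Pow(z, 2)) (Function('O')(z) = Add(Mul(z, z), 12) = Add(Pow(z, 2), 12) = Add(12, Pow(z, 2)))
Add(-18, Mul(Function('O')(-1), -21)) = Add(-18, Mul(Add(12, Pow(-1, 2)), -21)) = Add(-18, Mul(Add(12, 1), -21)) = Add(-18, Mul(13, -21)) = Add(-18, -273) = -291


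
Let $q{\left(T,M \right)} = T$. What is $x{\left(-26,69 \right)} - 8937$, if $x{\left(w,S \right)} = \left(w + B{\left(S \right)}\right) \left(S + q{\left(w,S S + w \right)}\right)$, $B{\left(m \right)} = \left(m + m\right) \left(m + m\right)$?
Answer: $808837$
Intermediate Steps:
$B{\left(m \right)} = 4 m^{2}$ ($B{\left(m \right)} = 2 m 2 m = 4 m^{2}$)
$x{\left(w,S \right)} = \left(S + w\right) \left(w + 4 S^{2}\right)$ ($x{\left(w,S \right)} = \left(w + 4 S^{2}\right) \left(S + w\right) = \left(S + w\right) \left(w + 4 S^{2}\right)$)
$x{\left(-26,69 \right)} - 8937 = \left(\left(-26\right)^{2} + 4 \cdot 69^{3} + 69 \left(-26\right) + 4 \left(-26\right) 69^{2}\right) - 8937 = \left(676 + 4 \cdot 328509 - 1794 + 4 \left(-26\right) 4761\right) - 8937 = \left(676 + 1314036 - 1794 - 495144\right) - 8937 = 817774 - 8937 = 808837$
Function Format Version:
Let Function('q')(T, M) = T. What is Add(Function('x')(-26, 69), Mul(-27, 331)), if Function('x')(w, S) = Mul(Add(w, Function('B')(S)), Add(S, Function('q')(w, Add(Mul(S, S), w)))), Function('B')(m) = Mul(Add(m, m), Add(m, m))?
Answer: 808837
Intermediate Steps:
Function('B')(m) = Mul(4, Pow(m, 2)) (Function('B')(m) = Mul(Mul(2, m), Mul(2, m)) = Mul(4, Pow(m, 2)))
Function('x')(w, S) = Mul(Add(S, w), Add(w, Mul(4, Pow(S, 2)))) (Function('x')(w, S) = Mul(Add(w, Mul(4, Pow(S, 2))), Add(S, w)) = Mul(Add(S, w), Add(w, Mul(4, Pow(S, 2)))))
Add(Function('x')(-26, 69), Mul(-27, 331)) = Add(Add(Pow(-26, 2), Mul(4, Pow(69, 3)), Mul(69, -26), Mul(4, -26, Pow(69, 2))), Mul(-27, 331)) = Add(Add(676, Mul(4, 328509), -1794, Mul(4, -26, 4761)), -8937) = Add(Add(676, 1314036, -1794, -495144), -8937) = Add(817774, -8937) = 808837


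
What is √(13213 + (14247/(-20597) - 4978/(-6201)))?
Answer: 2*√5987340892671332285/42573999 ≈ 114.95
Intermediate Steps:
√(13213 + (14247/(-20597) - 4978/(-6201))) = √(13213 + (14247*(-1/20597) - 4978*(-1/6201))) = √(13213 + (-14247/20597 + 4978/6201)) = √(13213 + 14186219/127721997) = √(1687604932580/127721997) = 2*√5987340892671332285/42573999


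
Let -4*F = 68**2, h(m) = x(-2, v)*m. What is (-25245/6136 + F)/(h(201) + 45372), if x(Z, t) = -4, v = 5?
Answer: -7118461/273469248 ≈ -0.026030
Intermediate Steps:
h(m) = -4*m
F = -1156 (F = -1/4*68**2 = -1/4*4624 = -1156)
(-25245/6136 + F)/(h(201) + 45372) = (-25245/6136 - 1156)/(-4*201 + 45372) = (-25245*1/6136 - 1156)/(-804 + 45372) = (-25245/6136 - 1156)/44568 = -7118461/6136*1/44568 = -7118461/273469248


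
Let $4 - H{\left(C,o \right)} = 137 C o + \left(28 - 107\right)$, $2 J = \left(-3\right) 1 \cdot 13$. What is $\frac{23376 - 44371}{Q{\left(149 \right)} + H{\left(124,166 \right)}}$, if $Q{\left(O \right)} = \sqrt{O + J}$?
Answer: $\frac{118408650750}{15903954010991} + \frac{20995 \sqrt{518}}{15903954010991} \approx 0.0074453$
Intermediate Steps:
$J = - \frac{39}{2}$ ($J = \frac{\left(-3\right) 1 \cdot 13}{2} = \frac{\left(-3\right) 13}{2} = \frac{1}{2} \left(-39\right) = - \frac{39}{2} \approx -19.5$)
$Q{\left(O \right)} = \sqrt{- \frac{39}{2} + O}$ ($Q{\left(O \right)} = \sqrt{O - \frac{39}{2}} = \sqrt{- \frac{39}{2} + O}$)
$H{\left(C,o \right)} = 83 - 137 C o$ ($H{\left(C,o \right)} = 4 - \left(137 C o + \left(28 - 107\right)\right) = 4 - \left(137 C o - 79\right) = 4 - \left(-79 + 137 C o\right) = 83 - 137 C o$)
$\frac{23376 - 44371}{Q{\left(149 \right)} + H{\left(124,166 \right)}} = \frac{23376 - 44371}{\frac{\sqrt{-78 + 4 \cdot 149}}{2} + \left(83 - 16988 \cdot 166\right)} = - \frac{20995}{\frac{\sqrt{-78 + 596}}{2} + \left(83 - 2820008\right)} = - \frac{20995}{\frac{\sqrt{518}}{2} - 2819925} = - \frac{20995}{-2819925 + \frac{\sqrt{518}}{2}}$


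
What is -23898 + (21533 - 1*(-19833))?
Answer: 17468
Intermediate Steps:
-23898 + (21533 - 1*(-19833)) = -23898 + (21533 + 19833) = -23898 + 41366 = 17468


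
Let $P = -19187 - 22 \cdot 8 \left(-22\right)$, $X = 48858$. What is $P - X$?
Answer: $-64173$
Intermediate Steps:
$P = -15315$ ($P = -19187 - 176 \left(-22\right) = -19187 - -3872 = -19187 + 3872 = -15315$)
$P - X = -15315 - 48858 = -64173$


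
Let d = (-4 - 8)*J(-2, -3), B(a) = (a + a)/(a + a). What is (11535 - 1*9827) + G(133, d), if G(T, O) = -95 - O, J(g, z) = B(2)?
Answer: 1625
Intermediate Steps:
B(a) = 1 (B(a) = (2*a)/((2*a)) = (2*a)*(1/(2*a)) = 1)
J(g, z) = 1
d = -12 (d = (-4 - 8)*1 = -12*1 = -12)
(11535 - 1*9827) + G(133, d) = (11535 - 1*9827) + (-95 - 1*(-12)) = (11535 - 9827) + (-95 + 12) = 1708 - 83 = 1625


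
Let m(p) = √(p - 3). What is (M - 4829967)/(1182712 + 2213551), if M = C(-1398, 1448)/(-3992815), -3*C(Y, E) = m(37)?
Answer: -4829967/3396263 + √34/40681949551035 ≈ -1.4221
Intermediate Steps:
m(p) = √(-3 + p)
C(Y, E) = -√34/3 (C(Y, E) = -√(-3 + 37)/3 = -√34/3)
M = √34/11978445 (M = -√34/3/(-3992815) = -√34/3*(-1/3992815) = √34/11978445 ≈ 4.8679e-7)
(M - 4829967)/(1182712 + 2213551) = (√34/11978445 - 4829967)/(1182712 + 2213551) = (-4829967 + √34/11978445)/3396263 = (-4829967 + √34/11978445)*(1/3396263) = -4829967/3396263 + √34/40681949551035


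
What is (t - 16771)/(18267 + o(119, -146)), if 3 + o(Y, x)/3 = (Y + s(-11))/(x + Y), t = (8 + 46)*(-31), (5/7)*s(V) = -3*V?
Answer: -830025/820784 ≈ -1.0113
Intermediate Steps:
s(V) = -21*V/5 (s(V) = 7*(-3*V)/5 = -21*V/5)
t = -1674 (t = 54*(-31) = -1674)
o(Y, x) = -9 + 3*(231/5 + Y)/(Y + x) (o(Y, x) = -9 + 3*((Y - 21/5*(-11))/(x + Y)) = -9 + 3*((Y + 231/5)/(Y + x)) = -9 + 3*((231/5 + Y)/(Y + x)) = -9 + 3*(231/5 + Y)/(Y + x))
(t - 16771)/(18267 + o(119, -146)) = (-1674 - 16771)/(18267 + (693/5 - 9*(-146) - 6*119)/(119 - 146)) = -18445/(18267 + (693/5 + 1314 - 714)/(-27)) = -18445/(18267 - 1/27*3693/5) = -18445/(18267 - 1231/45) = -18445/820784/45 = -18445*45/820784 = -830025/820784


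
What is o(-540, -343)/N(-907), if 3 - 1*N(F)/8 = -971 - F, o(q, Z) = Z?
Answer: -343/536 ≈ -0.63993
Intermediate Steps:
N(F) = 7792 + 8*F (N(F) = 24 - 8*(-971 - F) = 24 + (7768 + 8*F) = 7792 + 8*F)
o(-540, -343)/N(-907) = -343/(7792 + 8*(-907)) = -343/(7792 - 7256) = -343/536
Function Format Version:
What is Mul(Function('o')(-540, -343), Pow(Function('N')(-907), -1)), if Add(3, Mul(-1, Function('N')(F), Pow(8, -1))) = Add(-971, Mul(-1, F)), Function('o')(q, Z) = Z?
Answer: Rational(-343, 536) ≈ -0.63993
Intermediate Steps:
Function('N')(F) = Add(7792, Mul(8, F)) (Function('N')(F) = Add(24, Mul(-8, Add(-971, Mul(-1, F)))) = Add(24, Add(7768, Mul(8, F))) = Add(7792, Mul(8, F)))
Mul(Function('o')(-540, -343), Pow(Function('N')(-907), -1)) = Mul(-343, Pow(Add(7792, Mul(8, -907)), -1)) = Mul(-343, Pow(Add(7792, -7256), -1)) = Mul(-343, Pow(536, -1)) = Mul(-343, Rational(1, 536)) = Rational(-343, 536)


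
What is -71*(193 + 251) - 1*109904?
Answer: -141428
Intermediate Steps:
-71*(193 + 251) - 1*109904 = -71*444 - 109904 = -31524 - 109904 = -141428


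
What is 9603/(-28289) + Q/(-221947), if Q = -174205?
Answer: 2796728204/6278658683 ≈ 0.44543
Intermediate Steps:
9603/(-28289) + Q/(-221947) = 9603/(-28289) - 174205/(-221947) = 9603*(-1/28289) - 174205*(-1/221947) = -9603/28289 + 174205/221947 = 2796728204/6278658683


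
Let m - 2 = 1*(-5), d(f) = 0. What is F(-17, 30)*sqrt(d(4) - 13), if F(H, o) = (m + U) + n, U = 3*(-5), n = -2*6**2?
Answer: -90*I*sqrt(13) ≈ -324.5*I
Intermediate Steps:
n = -72 (n = -2*36 = -72)
m = -3 (m = 2 + 1*(-5) = 2 - 5 = -3)
U = -15
F(H, o) = -90 (F(H, o) = (-3 - 15) - 72 = -18 - 72 = -90)
F(-17, 30)*sqrt(d(4) - 13) = -90*sqrt(0 - 13) = -90*I*sqrt(13)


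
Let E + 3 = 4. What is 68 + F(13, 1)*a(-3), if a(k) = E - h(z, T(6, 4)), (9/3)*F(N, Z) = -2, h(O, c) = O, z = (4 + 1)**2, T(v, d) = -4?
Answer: 84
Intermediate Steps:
z = 25 (z = 5**2 = 25)
E = 1 (E = -3 + 4 = 1)
F(N, Z) = -2/3 (F(N, Z) = (1/3)*(-2) = -2/3)
a(k) = -24 (a(k) = 1 - 1*25 = 1 - 25 = -24)
68 + F(13, 1)*a(-3) = 68 - 2/3*(-24) = 68 + 16 = 84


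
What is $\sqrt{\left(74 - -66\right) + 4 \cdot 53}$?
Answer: $4 \sqrt{22} \approx 18.762$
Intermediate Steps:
$\sqrt{\left(74 - -66\right) + 4 \cdot 53} = \sqrt{\left(74 + \left(-10 + 76\right)\right) + 212} = \sqrt{\left(74 + 66\right) + 212} = \sqrt{140 + 212} = \sqrt{352} = 4 \sqrt{22}$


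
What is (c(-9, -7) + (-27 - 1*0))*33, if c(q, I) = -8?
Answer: -1155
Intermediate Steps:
(c(-9, -7) + (-27 - 1*0))*33 = (-8 + (-27 - 1*0))*33 = (-8 + (-27 + 0))*33 = (-8 - 27)*33 = -35*33 = -1155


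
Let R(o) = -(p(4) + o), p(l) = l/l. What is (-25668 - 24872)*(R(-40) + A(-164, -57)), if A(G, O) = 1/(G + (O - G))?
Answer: -5910520/3 ≈ -1.9702e+6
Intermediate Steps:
p(l) = 1
R(o) = -1 - o (R(o) = -(1 + o) = -1 - o)
A(G, O) = 1/O
(-25668 - 24872)*(R(-40) + A(-164, -57)) = (-25668 - 24872)*((-1 - 1*(-40)) + 1/(-57)) = -50540*((-1 + 40) - 1/57) = -50540*(39 - 1/57) = -50540*2222/57 = -5910520/3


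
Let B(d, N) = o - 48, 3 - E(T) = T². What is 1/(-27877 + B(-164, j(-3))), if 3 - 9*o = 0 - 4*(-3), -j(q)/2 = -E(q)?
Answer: -1/27926 ≈ -3.5809e-5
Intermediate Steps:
E(T) = 3 - T²
j(q) = 6 - 2*q² (j(q) = -(-2)*(3 - q²) = -2*(-3 + q²) = 6 - 2*q²)
o = -1 (o = ⅓ - (0 - 4*(-3))/9 = ⅓ - (0 - 2*(-6))/9 = ⅓ - (0 + 12)/9 = ⅓ - ⅑*12 = ⅓ - 4/3 = -1)
B(d, N) = -49 (B(d, N) = -1 - 48 = -49)
1/(-27877 + B(-164, j(-3))) = 1/(-27877 - 49) = 1/(-27926) = -1/27926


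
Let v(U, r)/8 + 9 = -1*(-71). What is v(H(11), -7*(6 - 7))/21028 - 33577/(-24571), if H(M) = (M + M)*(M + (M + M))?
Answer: 179561093/129169747 ≈ 1.3901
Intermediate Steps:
H(M) = 6*M**2 (H(M) = (2*M)*(M + 2*M) = (2*M)*(3*M) = 6*M**2)
v(U, r) = 496 (v(U, r) = -72 + 8*(-1*(-71)) = -72 + 8*71 = -72 + 568 = 496)
v(H(11), -7*(6 - 7))/21028 - 33577/(-24571) = 496/21028 - 33577/(-24571) = 496*(1/21028) - 33577*(-1/24571) = 124/5257 + 33577/24571 = 179561093/129169747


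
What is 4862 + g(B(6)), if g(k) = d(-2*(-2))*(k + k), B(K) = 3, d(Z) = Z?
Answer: 4886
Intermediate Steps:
g(k) = 8*k (g(k) = (-2*(-2))*(k + k) = 4*(2*k) = 8*k)
4862 + g(B(6)) = 4862 + 8*3 = 4862 + 24 = 4886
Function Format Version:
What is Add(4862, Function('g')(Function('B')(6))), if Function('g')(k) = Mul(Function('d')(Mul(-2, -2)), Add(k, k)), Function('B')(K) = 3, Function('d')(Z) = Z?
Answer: 4886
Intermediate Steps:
Function('g')(k) = Mul(8, k) (Function('g')(k) = Mul(Mul(-2, -2), Add(k, k)) = Mul(4, Mul(2, k)) = Mul(8, k))
Add(4862, Function('g')(Function('B')(6))) = Add(4862, Mul(8, 3)) = Add(4862, 24) = 4886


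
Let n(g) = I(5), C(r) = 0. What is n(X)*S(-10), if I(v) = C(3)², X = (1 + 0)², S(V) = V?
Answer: 0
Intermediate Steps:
X = 1 (X = 1² = 1)
I(v) = 0 (I(v) = 0² = 0)
n(g) = 0
n(X)*S(-10) = 0*(-10) = 0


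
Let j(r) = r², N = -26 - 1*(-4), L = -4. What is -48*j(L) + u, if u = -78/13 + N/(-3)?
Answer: -2300/3 ≈ -766.67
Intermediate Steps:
N = -22 (N = -26 + 4 = -22)
u = 4/3 (u = -78/13 - 22/(-3) = -78*1/13 - 22*(-⅓) = -6 + 22/3 = 4/3 ≈ 1.3333)
-48*j(L) + u = -48*(-4)² + 4/3 = -48*16 + 4/3 = -768 + 4/3 = -2300/3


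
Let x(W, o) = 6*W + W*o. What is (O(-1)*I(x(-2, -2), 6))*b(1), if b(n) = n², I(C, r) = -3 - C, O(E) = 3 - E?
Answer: 20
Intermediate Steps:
(O(-1)*I(x(-2, -2), 6))*b(1) = ((3 - 1*(-1))*(-3 - (-2)*(6 - 2)))*1² = ((3 + 1)*(-3 - (-2)*4))*1 = (4*(-3 - 1*(-8)))*1 = (4*(-3 + 8))*1 = (4*5)*1 = 20*1 = 20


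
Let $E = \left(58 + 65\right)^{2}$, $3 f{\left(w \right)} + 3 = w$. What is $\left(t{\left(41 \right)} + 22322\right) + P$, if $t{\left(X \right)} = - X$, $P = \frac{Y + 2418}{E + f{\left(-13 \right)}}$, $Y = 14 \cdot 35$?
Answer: $\frac{1010919975}{45371} \approx 22281.0$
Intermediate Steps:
$f{\left(w \right)} = -1 + \frac{w}{3}$
$Y = 490$
$E = 15129$ ($E = 123^{2} = 15129$)
$P = \frac{8724}{45371}$ ($P = \frac{490 + 2418}{15129 + \left(-1 + \frac{1}{3} \left(-13\right)\right)} = \frac{2908}{15129 - \frac{16}{3}} = \frac{2908}{\frac{45371}{3}} = 2908 \cdot \frac{3}{45371} = \frac{8724}{45371} \approx 0.19228$)
$\left(t{\left(41 \right)} + 22322\right) + P = \left(\left(-1\right) 41 + 22322\right) + \frac{8724}{45371} = \left(-41 + 22322\right) + \frac{8724}{45371} = 22281 + \frac{8724}{45371} = \frac{1010919975}{45371}$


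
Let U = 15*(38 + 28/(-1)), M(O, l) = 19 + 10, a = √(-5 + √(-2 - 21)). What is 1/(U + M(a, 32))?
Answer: 1/179 ≈ 0.0055866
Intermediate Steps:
a = √(-5 + I*√23) (a = √(-5 + √(-23)) = √(-5 + I*√23) ≈ 0.98189 + 2.4422*I)
M(O, l) = 29
U = 150 (U = 15*(38 + 28*(-1)) = 15*(38 - 28) = 15*10 = 150)
1/(U + M(a, 32)) = 1/(150 + 29) = 1/179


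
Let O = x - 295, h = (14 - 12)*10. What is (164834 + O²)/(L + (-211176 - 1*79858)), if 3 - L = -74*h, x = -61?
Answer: -97190/96517 ≈ -1.0070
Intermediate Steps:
h = 20 (h = 2*10 = 20)
L = 1483 (L = 3 - (-74)*20 = 3 - 1*(-1480) = 3 + 1480 = 1483)
O = -356 (O = -61 - 295 = -356)
(164834 + O²)/(L + (-211176 - 1*79858)) = (164834 + (-356)²)/(1483 + (-211176 - 1*79858)) = (164834 + 126736)/(1483 + (-211176 - 79858)) = 291570/(1483 - 291034) = 291570/(-289551) = 291570*(-1/289551) = -97190/96517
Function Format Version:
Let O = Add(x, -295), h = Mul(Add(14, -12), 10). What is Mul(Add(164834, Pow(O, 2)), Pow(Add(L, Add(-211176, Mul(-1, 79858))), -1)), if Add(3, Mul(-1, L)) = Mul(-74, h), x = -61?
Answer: Rational(-97190, 96517) ≈ -1.0070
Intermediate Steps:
h = 20 (h = Mul(2, 10) = 20)
L = 1483 (L = Add(3, Mul(-1, Mul(-74, 20))) = Add(3, Mul(-1, -1480)) = Add(3, 1480) = 1483)
O = -356 (O = Add(-61, -295) = -356)
Mul(Add(164834, Pow(O, 2)), Pow(Add(L, Add(-211176, Mul(-1, 79858))), -1)) = Mul(Add(164834, Pow(-356, 2)), Pow(Add(1483, Add(-211176, Mul(-1, 79858))), -1)) = Mul(Add(164834, 126736), Pow(Add(1483, Add(-211176, -79858)), -1)) = Mul(291570, Pow(Add(1483, -291034), -1)) = Mul(291570, Pow(-289551, -1)) = Mul(291570, Rational(-1, 289551)) = Rational(-97190, 96517)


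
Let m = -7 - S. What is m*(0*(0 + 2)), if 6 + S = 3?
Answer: 0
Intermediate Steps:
S = -3 (S = -6 + 3 = -3)
m = -4 (m = -7 - 1*(-3) = -7 + 3 = -4)
m*(0*(0 + 2)) = -0*(0 + 2) = -0*2 = -4*0 = 0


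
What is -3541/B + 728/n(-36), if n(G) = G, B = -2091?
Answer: -116231/6273 ≈ -18.529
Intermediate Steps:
-3541/B + 728/n(-36) = -3541/(-2091) + 728/(-36) = -3541*(-1/2091) + 728*(-1/36) = 3541/2091 - 182/9 = -116231/6273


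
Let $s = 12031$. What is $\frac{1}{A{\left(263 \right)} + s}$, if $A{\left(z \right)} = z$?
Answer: $\frac{1}{12294} \approx 8.134 \cdot 10^{-5}$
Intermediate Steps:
$\frac{1}{A{\left(263 \right)} + s} = \frac{1}{263 + 12031} = \frac{1}{12294}$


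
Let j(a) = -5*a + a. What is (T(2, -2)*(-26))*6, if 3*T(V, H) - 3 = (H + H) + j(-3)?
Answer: -572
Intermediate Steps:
j(a) = -4*a
T(V, H) = 5 + 2*H/3 (T(V, H) = 1 + ((H + H) - 4*(-3))/3 = 1 + (2*H + 12)/3 = 1 + (12 + 2*H)/3 = 1 + (4 + 2*H/3) = 5 + 2*H/3)
(T(2, -2)*(-26))*6 = ((5 + (2/3)*(-2))*(-26))*6 = ((5 - 4/3)*(-26))*6 = ((11/3)*(-26))*6 = -286/3*6 = -572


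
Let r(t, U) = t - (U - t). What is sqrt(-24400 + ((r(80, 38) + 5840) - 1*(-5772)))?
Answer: I*sqrt(12666) ≈ 112.54*I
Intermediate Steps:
r(t, U) = -U + 2*t (r(t, U) = t + (t - U) = -U + 2*t)
sqrt(-24400 + ((r(80, 38) + 5840) - 1*(-5772))) = sqrt(-24400 + (((-1*38 + 2*80) + 5840) - 1*(-5772))) = sqrt(-24400 + (((-38 + 160) + 5840) + 5772)) = sqrt(-24400 + ((122 + 5840) + 5772)) = sqrt(-24400 + (5962 + 5772)) = sqrt(-24400 + 11734) = sqrt(-12666) = I*sqrt(12666)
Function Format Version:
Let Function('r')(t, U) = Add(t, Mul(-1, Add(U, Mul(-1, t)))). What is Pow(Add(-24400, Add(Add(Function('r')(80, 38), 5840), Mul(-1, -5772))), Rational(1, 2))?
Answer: Mul(I, Pow(12666, Rational(1, 2))) ≈ Mul(112.54, I)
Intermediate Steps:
Function('r')(t, U) = Add(Mul(-1, U), Mul(2, t)) (Function('r')(t, U) = Add(t, Add(t, Mul(-1, U))) = Add(Mul(-1, U), Mul(2, t)))
Pow(Add(-24400, Add(Add(Function('r')(80, 38), 5840), Mul(-1, -5772))), Rational(1, 2)) = Pow(Add(-24400, Add(Add(Add(Mul(-1, 38), Mul(2, 80)), 5840), Mul(-1, -5772))), Rational(1, 2)) = Pow(Add(-24400, Add(Add(Add(-38, 160), 5840), 5772)), Rational(1, 2)) = Pow(Add(-24400, Add(Add(122, 5840), 5772)), Rational(1, 2)) = Pow(Add(-24400, Add(5962, 5772)), Rational(1, 2)) = Pow(Add(-24400, 11734), Rational(1, 2)) = Pow(-12666, Rational(1, 2)) = Mul(I, Pow(12666, Rational(1, 2)))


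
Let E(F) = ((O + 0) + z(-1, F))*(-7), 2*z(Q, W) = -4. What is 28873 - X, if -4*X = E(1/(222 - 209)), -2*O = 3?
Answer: 231033/8 ≈ 28879.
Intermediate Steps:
O = -3/2 (O = -1/2*3 = -3/2 ≈ -1.5000)
z(Q, W) = -2 (z(Q, W) = (1/2)*(-4) = -2)
E(F) = 49/2 (E(F) = ((-3/2 + 0) - 2)*(-7) = (-3/2 - 2)*(-7) = -7/2*(-7) = 49/2)
X = -49/8 (X = -1/4*49/2 = -49/8 ≈ -6.1250)
28873 - X = 28873 - 1*(-49/8) = 28873 + 49/8 = 231033/8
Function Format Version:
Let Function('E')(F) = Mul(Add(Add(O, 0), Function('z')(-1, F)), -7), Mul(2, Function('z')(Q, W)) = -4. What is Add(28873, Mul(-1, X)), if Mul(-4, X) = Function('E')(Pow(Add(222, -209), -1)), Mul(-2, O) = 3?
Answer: Rational(231033, 8) ≈ 28879.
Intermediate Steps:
O = Rational(-3, 2) (O = Mul(Rational(-1, 2), 3) = Rational(-3, 2) ≈ -1.5000)
Function('z')(Q, W) = -2 (Function('z')(Q, W) = Mul(Rational(1, 2), -4) = -2)
Function('E')(F) = Rational(49, 2) (Function('E')(F) = Mul(Add(Add(Rational(-3, 2), 0), -2), -7) = Mul(Add(Rational(-3, 2), -2), -7) = Mul(Rational(-7, 2), -7) = Rational(49, 2))
X = Rational(-49, 8) (X = Mul(Rational(-1, 4), Rational(49, 2)) = Rational(-49, 8) ≈ -6.1250)
Add(28873, Mul(-1, X)) = Add(28873, Mul(-1, Rational(-49, 8))) = Add(28873, Rational(49, 8)) = Rational(231033, 8)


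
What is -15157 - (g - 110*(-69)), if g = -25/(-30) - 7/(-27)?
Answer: -1228397/54 ≈ -22748.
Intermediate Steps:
g = 59/54 (g = -25*(-1/30) - 7*(-1/27) = ⅚ + 7/27 = 59/54 ≈ 1.0926)
-15157 - (g - 110*(-69)) = -15157 - (59/54 - 110*(-69)) = -15157 - (59/54 + 7590) = -15157 - 1*409919/54 = -15157 - 409919/54 = -1228397/54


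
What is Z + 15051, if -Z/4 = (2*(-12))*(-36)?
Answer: 11595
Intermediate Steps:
Z = -3456 (Z = -4*2*(-12)*(-36) = -(-96)*(-36) = -4*864 = -3456)
Z + 15051 = -3456 + 15051 = 11595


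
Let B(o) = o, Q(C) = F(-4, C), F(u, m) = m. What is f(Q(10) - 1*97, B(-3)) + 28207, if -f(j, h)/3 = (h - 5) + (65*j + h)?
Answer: 45205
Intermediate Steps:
Q(C) = C
f(j, h) = 15 - 195*j - 6*h (f(j, h) = -3*((h - 5) + (65*j + h)) = -3*((-5 + h) + (h + 65*j)) = -3*(-5 + 2*h + 65*j) = 15 - 195*j - 6*h)
f(Q(10) - 1*97, B(-3)) + 28207 = (15 - 195*(10 - 1*97) - 6*(-3)) + 28207 = (15 - 195*(10 - 97) + 18) + 28207 = (15 - 195*(-87) + 18) + 28207 = (15 + 16965 + 18) + 28207 = 16998 + 28207 = 45205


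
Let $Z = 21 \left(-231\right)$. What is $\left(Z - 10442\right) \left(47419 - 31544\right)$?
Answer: $-242776375$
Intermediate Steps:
$Z = -4851$
$\left(Z - 10442\right) \left(47419 - 31544\right) = \left(-4851 - 10442\right) \left(47419 - 31544\right) = \left(-15293\right) 15875 = -242776375$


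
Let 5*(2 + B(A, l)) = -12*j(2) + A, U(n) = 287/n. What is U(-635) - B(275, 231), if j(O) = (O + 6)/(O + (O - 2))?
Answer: -27846/635 ≈ -43.852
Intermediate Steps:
j(O) = (6 + O)/(-2 + 2*O) (j(O) = (6 + O)/(O + (-2 + O)) = (6 + O)/(-2 + 2*O))
B(A, l) = -58/5 + A/5 (B(A, l) = -2 + (-6*(6 + 2)/(-1 + 2) + A)/5 = -2 + (-6*8/1 + A)/5 = -2 + (-6*8 + A)/5 = -2 + (-12*4 + A)/5 = -2 + (-48 + A)/5 = -2 + (-48/5 + A/5) = -58/5 + A/5)
U(-635) - B(275, 231) = 287/(-635) - (-58/5 + (⅕)*275) = 287*(-1/635) - (-58/5 + 55) = -287/635 - 1*217/5 = -287/635 - 217/5 = -27846/635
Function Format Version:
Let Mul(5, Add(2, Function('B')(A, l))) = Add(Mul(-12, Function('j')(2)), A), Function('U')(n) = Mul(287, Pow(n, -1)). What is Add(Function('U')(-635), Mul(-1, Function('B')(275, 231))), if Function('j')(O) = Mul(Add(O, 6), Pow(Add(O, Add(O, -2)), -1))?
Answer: Rational(-27846, 635) ≈ -43.852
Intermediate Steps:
Function('j')(O) = Mul(Pow(Add(-2, Mul(2, O)), -1), Add(6, O)) (Function('j')(O) = Mul(Add(6, O), Pow(Add(O, Add(-2, O)), -1)) = Mul(Add(6, O), Pow(Add(-2, Mul(2, O)), -1)) = Mul(Pow(Add(-2, Mul(2, O)), -1), Add(6, O)))
Function('B')(A, l) = Add(Rational(-58, 5), Mul(Rational(1, 5), A)) (Function('B')(A, l) = Add(-2, Mul(Rational(1, 5), Add(Mul(-12, Mul(Rational(1, 2), Pow(Add(-1, 2), -1), Add(6, 2))), A))) = Add(-2, Mul(Rational(1, 5), Add(Mul(-12, Mul(Rational(1, 2), Pow(1, -1), 8)), A))) = Add(-2, Mul(Rational(1, 5), Add(Mul(-12, Mul(Rational(1, 2), 1, 8)), A))) = Add(-2, Mul(Rational(1, 5), Add(Mul(-12, 4), A))) = Add(-2, Mul(Rational(1, 5), Add(-48, A))) = Add(-2, Add(Rational(-48, 5), Mul(Rational(1, 5), A))) = Add(Rational(-58, 5), Mul(Rational(1, 5), A)))
Add(Function('U')(-635), Mul(-1, Function('B')(275, 231))) = Add(Mul(287, Pow(-635, -1)), Mul(-1, Add(Rational(-58, 5), Mul(Rational(1, 5), 275)))) = Add(Mul(287, Rational(-1, 635)), Mul(-1, Add(Rational(-58, 5), 55))) = Add(Rational(-287, 635), Mul(-1, Rational(217, 5))) = Add(Rational(-287, 635), Rational(-217, 5)) = Rational(-27846, 635)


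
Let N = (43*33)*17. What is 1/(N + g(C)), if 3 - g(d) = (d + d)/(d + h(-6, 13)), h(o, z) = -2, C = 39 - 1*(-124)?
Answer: 161/3883960 ≈ 4.1453e-5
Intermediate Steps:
C = 163 (C = 39 + 124 = 163)
g(d) = 3 - 2*d/(-2 + d) (g(d) = 3 - (d + d)/(d - 2) = 3 - 2*d/(-2 + d))
N = 24123 (N = 1419*17 = 24123)
1/(N + g(C)) = 1/(24123 + (-6 + 163)/(-2 + 163)) = 1/(24123 + 157/161) = 1/(3883960/161) = 161/3883960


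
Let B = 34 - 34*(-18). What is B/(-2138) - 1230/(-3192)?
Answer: 47309/568708 ≈ 0.083187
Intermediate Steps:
B = 646 (B = 34 + 612 = 646)
B/(-2138) - 1230/(-3192) = 646/(-2138) - 1230/(-3192) = 646*(-1/2138) - 1230*(-1/3192) = -323/1069 + 205/532 = 47309/568708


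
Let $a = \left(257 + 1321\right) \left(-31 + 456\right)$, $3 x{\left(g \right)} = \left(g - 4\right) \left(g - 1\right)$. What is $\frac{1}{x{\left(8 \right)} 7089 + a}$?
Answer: $\frac{1}{736814} \approx 1.3572 \cdot 10^{-6}$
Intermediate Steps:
$x{\left(g \right)} = \frac{\left(-1 + g\right) \left(-4 + g\right)}{3}$ ($x{\left(g \right)} = \frac{\left(g - 4\right) \left(g - 1\right)}{3} = \frac{\left(-4 + g\right) \left(-1 + g\right)}{3} = \frac{\left(-1 + g\right) \left(-4 + g\right)}{3}$)
$a = 670650$ ($a = 1578 \cdot 425 = 670650$)
$\frac{1}{x{\left(8 \right)} 7089 + a} = \frac{1}{\left(\frac{4}{3} - \frac{40}{3} + \frac{8^{2}}{3}\right) 7089 + 670650} = \frac{1}{\left(\frac{4}{3} - \frac{40}{3} + \frac{1}{3} \cdot 64\right) 7089 + 670650} = \frac{1}{\left(\frac{4}{3} - \frac{40}{3} + \frac{64}{3}\right) 7089 + 670650} = \frac{1}{\frac{28}{3} \cdot 7089 + 670650} = \frac{1}{66164 + 670650} = \frac{1}{736814}$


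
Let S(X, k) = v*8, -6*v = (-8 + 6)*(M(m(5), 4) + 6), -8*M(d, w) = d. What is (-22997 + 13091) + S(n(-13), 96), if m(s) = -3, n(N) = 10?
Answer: -9889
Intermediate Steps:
M(d, w) = -d/8
v = 17/8 (v = -(-8 + 6)*(-⅛*(-3) + 6)/6 = -(-1)*(3/8 + 6)/3 = -(-1)*51/(3*8) = -⅙*(-51/4) = 17/8 ≈ 2.1250)
S(X, k) = 17 (S(X, k) = (17/8)*8 = 17)
(-22997 + 13091) + S(n(-13), 96) = (-22997 + 13091) + 17 = -9906 + 17 = -9889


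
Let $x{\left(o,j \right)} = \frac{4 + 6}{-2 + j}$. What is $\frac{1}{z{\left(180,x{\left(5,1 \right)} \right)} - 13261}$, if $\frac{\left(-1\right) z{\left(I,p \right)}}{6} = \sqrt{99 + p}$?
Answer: $- \frac{149}{1975853} + \frac{6 \sqrt{89}}{175850917} \approx -7.5089 \cdot 10^{-5}$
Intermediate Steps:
$x{\left(o,j \right)} = \frac{10}{-2 + j}$
$z{\left(I,p \right)} = - 6 \sqrt{99 + p}$
$\frac{1}{z{\left(180,x{\left(5,1 \right)} \right)} - 13261} = \frac{1}{- 6 \sqrt{99 + \frac{10}{-2 + 1}} - 13261} = \frac{1}{- 6 \sqrt{99 + \frac{10}{-1}} - 13261} = \frac{1}{- 6 \sqrt{99 + 10 \left(-1\right)} - 13261} = \frac{1}{- 6 \sqrt{99 - 10} - 13261} = \frac{1}{- 6 \sqrt{89} - 13261} = \frac{1}{-13261 - 6 \sqrt{89}}$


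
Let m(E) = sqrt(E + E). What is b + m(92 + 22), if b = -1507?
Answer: -1507 + 2*sqrt(57) ≈ -1491.9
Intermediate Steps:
m(E) = sqrt(2)*sqrt(E) (m(E) = sqrt(2*E) = sqrt(2)*sqrt(E))
b + m(92 + 22) = -1507 + sqrt(2)*sqrt(92 + 22) = -1507 + sqrt(2)*sqrt(114) = -1507 + 2*sqrt(57)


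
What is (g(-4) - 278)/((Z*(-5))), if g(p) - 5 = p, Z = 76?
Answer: 277/380 ≈ 0.72895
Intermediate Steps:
g(p) = 5 + p
(g(-4) - 278)/((Z*(-5))) = ((5 - 4) - 278)/((76*(-5))) = (1 - 278)/(-380) = -277*(-1/380) = 277/380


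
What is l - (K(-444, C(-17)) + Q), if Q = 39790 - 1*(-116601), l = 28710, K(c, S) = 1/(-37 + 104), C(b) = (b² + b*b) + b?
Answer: -8554628/67 ≈ -1.2768e+5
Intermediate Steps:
C(b) = b + 2*b² (C(b) = (b² + b²) + b = 2*b² + b = b + 2*b²)
K(c, S) = 1/67
Q = 156391 (Q = 39790 + 116601 = 156391)
l - (K(-444, C(-17)) + Q) = 28710 - (1/67 + 156391) = 28710 - 1*10478198/67 = 28710 - 10478198/67 = -8554628/67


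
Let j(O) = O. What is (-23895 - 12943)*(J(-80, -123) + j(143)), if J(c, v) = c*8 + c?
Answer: 21255526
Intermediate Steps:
J(c, v) = 9*c (J(c, v) = 8*c + c = 9*c)
(-23895 - 12943)*(J(-80, -123) + j(143)) = (-23895 - 12943)*(9*(-80) + 143) = -36838*(-720 + 143) = -36838*(-577) = 21255526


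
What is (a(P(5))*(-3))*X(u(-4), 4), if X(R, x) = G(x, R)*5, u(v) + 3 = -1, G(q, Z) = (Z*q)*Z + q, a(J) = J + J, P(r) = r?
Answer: -10200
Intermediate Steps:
a(J) = 2*J
G(q, Z) = q + q*Z² (G(q, Z) = q*Z² + q = q + q*Z²)
u(v) = -4 (u(v) = -3 - 1 = -4)
X(R, x) = 5*x*(1 + R²) (X(R, x) = (x*(1 + R²))*5 = 5*x*(1 + R²))
(a(P(5))*(-3))*X(u(-4), 4) = ((2*5)*(-3))*(5*4*(1 + (-4)²)) = (10*(-3))*(5*4*(1 + 16)) = -150*4*17 = -30*340 = -10200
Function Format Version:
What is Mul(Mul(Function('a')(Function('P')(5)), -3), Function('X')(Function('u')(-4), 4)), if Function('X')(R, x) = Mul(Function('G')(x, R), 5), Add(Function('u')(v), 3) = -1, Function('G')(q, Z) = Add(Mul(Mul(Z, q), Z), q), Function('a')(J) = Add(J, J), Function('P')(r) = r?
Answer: -10200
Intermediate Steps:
Function('a')(J) = Mul(2, J)
Function('G')(q, Z) = Add(q, Mul(q, Pow(Z, 2))) (Function('G')(q, Z) = Add(Mul(q, Pow(Z, 2)), q) = Add(q, Mul(q, Pow(Z, 2))))
Function('u')(v) = -4 (Function('u')(v) = Add(-3, -1) = -4)
Function('X')(R, x) = Mul(5, x, Add(1, Pow(R, 2))) (Function('X')(R, x) = Mul(Mul(x, Add(1, Pow(R, 2))), 5) = Mul(5, x, Add(1, Pow(R, 2))))
Mul(Mul(Function('a')(Function('P')(5)), -3), Function('X')(Function('u')(-4), 4)) = Mul(Mul(Mul(2, 5), -3), Mul(5, 4, Add(1, Pow(-4, 2)))) = Mul(Mul(10, -3), Mul(5, 4, Add(1, 16))) = Mul(-30, Mul(5, 4, 17)) = Mul(-30, 340) = -10200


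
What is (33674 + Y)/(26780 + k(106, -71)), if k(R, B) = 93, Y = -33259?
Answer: 415/26873 ≈ 0.015443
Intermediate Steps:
(33674 + Y)/(26780 + k(106, -71)) = (33674 - 33259)/(26780 + 93) = 415/26873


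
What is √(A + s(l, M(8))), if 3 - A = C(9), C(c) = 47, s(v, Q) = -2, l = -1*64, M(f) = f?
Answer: I*√46 ≈ 6.7823*I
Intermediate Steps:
l = -64
A = -44 (A = 3 - 1*47 = 3 - 47 = -44)
√(A + s(l, M(8))) = √(-44 - 2) = √(-46) = I*√46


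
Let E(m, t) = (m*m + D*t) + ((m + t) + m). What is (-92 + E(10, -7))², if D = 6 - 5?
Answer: 196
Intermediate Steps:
D = 1
E(m, t) = m² + 2*m + 2*t (E(m, t) = (m*m + 1*t) + ((m + t) + m) = (m² + t) + (t + 2*m) = (t + m²) + (t + 2*m) = m² + 2*m + 2*t)
(-92 + E(10, -7))² = (-92 + (10² + 2*10 + 2*(-7)))² = (-92 + (100 + 20 - 14))² = (-92 + 106)² = 14² = 196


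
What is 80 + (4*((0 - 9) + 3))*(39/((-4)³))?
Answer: 757/8 ≈ 94.625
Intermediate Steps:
80 + (4*((0 - 9) + 3))*(39/((-4)³)) = 80 + (4*(-9 + 3))*(39/(-64)) = 80 + (4*(-6))*(39*(-1/64)) = 80 - 24*(-39/64) = 80 + 117/8 = 757/8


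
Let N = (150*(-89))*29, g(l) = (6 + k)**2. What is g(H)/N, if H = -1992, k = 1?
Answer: -49/387150 ≈ -0.00012657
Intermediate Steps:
g(l) = 49 (g(l) = (6 + 1)**2 = 7**2 = 49)
N = -387150 (N = -13350*29 = -387150)
g(H)/N = 49/(-387150) = 49*(-1/387150) = -49/387150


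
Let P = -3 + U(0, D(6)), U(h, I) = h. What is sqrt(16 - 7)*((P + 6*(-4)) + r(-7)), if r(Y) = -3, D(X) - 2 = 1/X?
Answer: -90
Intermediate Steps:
D(X) = 2 + 1/X
P = -3 (P = -3 + 0 = -3)
sqrt(16 - 7)*((P + 6*(-4)) + r(-7)) = sqrt(16 - 7)*((-3 + 6*(-4)) - 3) = sqrt(9)*((-3 - 24) - 3) = 3*(-27 - 3) = 3*(-30) = -90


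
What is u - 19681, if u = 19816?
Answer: 135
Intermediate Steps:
u - 19681 = 19816 - 19681 = 135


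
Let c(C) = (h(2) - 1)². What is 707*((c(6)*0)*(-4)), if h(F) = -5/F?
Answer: 0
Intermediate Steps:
c(C) = 49/4 (c(C) = (-5/2 - 1)² = (-7/2)² = 49/4)
707*((c(6)*0)*(-4)) = 707*(((49/4)*0)*(-4)) = 707*(0*(-4)) = 707*0 = 0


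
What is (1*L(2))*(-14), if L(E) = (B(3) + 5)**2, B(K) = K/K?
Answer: -504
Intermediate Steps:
B(K) = 1
L(E) = 36 (L(E) = (1 + 5)**2 = 6**2 = 36)
(1*L(2))*(-14) = (1*36)*(-14) = 36*(-14) = -504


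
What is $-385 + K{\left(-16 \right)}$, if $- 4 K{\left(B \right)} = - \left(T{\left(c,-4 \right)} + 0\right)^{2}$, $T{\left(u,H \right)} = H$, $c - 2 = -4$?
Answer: $-381$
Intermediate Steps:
$c = -2$ ($c = 2 - 4 = -2$)
$K{\left(B \right)} = 4$ ($K{\left(B \right)} = - \frac{\left(-1\right) \left(-4 + 0\right)^{2}}{4} = - \frac{\left(-1\right) \left(-4\right)^{2}}{4} = - \frac{\left(-1\right) 16}{4} = \left(- \frac{1}{4}\right) \left(-16\right) = 4$)
$-385 + K{\left(-16 \right)} = -385 + 4 = -381$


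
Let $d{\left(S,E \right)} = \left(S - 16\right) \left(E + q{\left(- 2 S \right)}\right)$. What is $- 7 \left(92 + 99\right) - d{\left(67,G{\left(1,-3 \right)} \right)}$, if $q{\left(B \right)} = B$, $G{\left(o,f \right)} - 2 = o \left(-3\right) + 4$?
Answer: $5344$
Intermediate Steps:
$G{\left(o,f \right)} = 6 - 3 o$ ($G{\left(o,f \right)} = 2 + \left(o \left(-3\right) + 4\right) = 2 - \left(-4 + 3 o\right) = 6 - 3 o$)
$d{\left(S,E \right)} = \left(-16 + S\right) \left(E - 2 S\right)$ ($d{\left(S,E \right)} = \left(S - 16\right) \left(E - 2 S\right) = \left(-16 + S\right) \left(E - 2 S\right)$)
$- 7 \left(92 + 99\right) - d{\left(67,G{\left(1,-3 \right)} \right)} = - 7 \left(92 + 99\right) - \left(- 16 \left(6 - 3\right) - 2 \cdot 67^{2} + 32 \cdot 67 + \left(6 - 3\right) 67\right) = \left(-7\right) 191 - \left(- 16 \left(6 - 3\right) - 8978 + 2144 + \left(6 - 3\right) 67\right) = -1337 - \left(\left(-16\right) 3 - 8978 + 2144 + 3 \cdot 67\right) = -1337 - \left(-48 - 8978 + 2144 + 201\right) = -1337 - -6681 = -1337 + 6681 = 5344$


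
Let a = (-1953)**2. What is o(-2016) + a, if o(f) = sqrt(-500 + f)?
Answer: 3814209 + 2*I*sqrt(629) ≈ 3.8142e+6 + 50.16*I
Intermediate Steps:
a = 3814209
o(-2016) + a = sqrt(-500 - 2016) + 3814209 = sqrt(-2516) + 3814209 = 2*I*sqrt(629) + 3814209 = 3814209 + 2*I*sqrt(629)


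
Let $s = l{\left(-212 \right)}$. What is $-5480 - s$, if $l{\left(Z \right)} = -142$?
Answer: $-5338$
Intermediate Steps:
$s = -142$
$-5480 - s = -5480 - -142 = -5480 + 142 = -5338$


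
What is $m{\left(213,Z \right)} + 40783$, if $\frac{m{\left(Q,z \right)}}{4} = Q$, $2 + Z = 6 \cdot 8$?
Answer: $41635$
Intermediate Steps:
$Z = 46$ ($Z = -2 + 6 \cdot 8 = -2 + 48 = 46$)
$m{\left(Q,z \right)} = 4 Q$
$m{\left(213,Z \right)} + 40783 = 4 \cdot 213 + 40783 = 852 + 40783 = 41635$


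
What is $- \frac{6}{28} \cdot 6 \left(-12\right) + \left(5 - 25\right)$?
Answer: $- \frac{32}{7} \approx -4.5714$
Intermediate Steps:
$- \frac{6}{28} \cdot 6 \left(-12\right) + \left(5 - 25\right) = \left(-6\right) \frac{1}{28} \left(-72\right) + \left(5 - 25\right) = \left(- \frac{3}{14}\right) \left(-72\right) - 20 = \frac{108}{7} - 20 = - \frac{32}{7}$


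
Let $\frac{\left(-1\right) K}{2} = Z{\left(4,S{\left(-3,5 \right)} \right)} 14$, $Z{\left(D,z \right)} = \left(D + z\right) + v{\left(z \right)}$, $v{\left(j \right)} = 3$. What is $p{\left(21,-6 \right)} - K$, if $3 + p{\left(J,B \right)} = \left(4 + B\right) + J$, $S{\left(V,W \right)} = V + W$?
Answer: $268$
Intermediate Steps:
$Z{\left(D,z \right)} = 3 + D + z$ ($Z{\left(D,z \right)} = \left(D + z\right) + 3 = 3 + D + z$)
$p{\left(J,B \right)} = 1 + B + J$ ($p{\left(J,B \right)} = -3 + \left(\left(4 + B\right) + J\right) = -3 + \left(4 + B + J\right) = 1 + B + J$)
$K = -252$ ($K = - 2 \left(3 + 4 + \left(-3 + 5\right)\right) 14 = - 2 \left(3 + 4 + 2\right) 14 = - 2 \cdot 9 \cdot 14 = \left(-2\right) 126 = -252$)
$p{\left(21,-6 \right)} - K = \left(1 - 6 + 21\right) - -252 = 16 + 252 = 268$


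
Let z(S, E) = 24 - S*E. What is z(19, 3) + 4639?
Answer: 4606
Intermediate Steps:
z(S, E) = 24 - E*S
z(19, 3) + 4639 = (24 - 1*3*19) + 4639 = (24 - 57) + 4639 = -33 + 4639 = 4606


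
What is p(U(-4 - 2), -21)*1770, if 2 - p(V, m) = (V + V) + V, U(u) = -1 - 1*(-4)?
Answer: -12390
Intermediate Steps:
U(u) = 3 (U(u) = -1 + 4 = 3)
p(V, m) = 2 - 3*V (p(V, m) = 2 - ((V + V) + V) = 2 - (2*V + V) = 2 - 3*V)
p(U(-4 - 2), -21)*1770 = (2 - 3*3)*1770 = (2 - 9)*1770 = -7*1770 = -12390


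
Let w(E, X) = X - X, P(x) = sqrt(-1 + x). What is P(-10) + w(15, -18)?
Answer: I*sqrt(11) ≈ 3.3166*I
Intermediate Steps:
w(E, X) = 0
P(-10) + w(15, -18) = sqrt(-1 - 10) + 0 = sqrt(-11) + 0 = I*sqrt(11) + 0 = I*sqrt(11)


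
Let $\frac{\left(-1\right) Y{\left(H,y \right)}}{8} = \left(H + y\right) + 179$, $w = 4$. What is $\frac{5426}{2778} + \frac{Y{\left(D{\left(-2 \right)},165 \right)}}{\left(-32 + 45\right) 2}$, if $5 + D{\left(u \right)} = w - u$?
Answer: $- \frac{1881551}{18057} \approx -104.2$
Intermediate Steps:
$D{\left(u \right)} = -1 - u$ ($D{\left(u \right)} = -5 - \left(-4 + u\right) = -1 - u$)
$Y{\left(H,y \right)} = -1432 - 8 H - 8 y$ ($Y{\left(H,y \right)} = - 8 \left(\left(H + y\right) + 179\right) = - 8 \left(179 + H + y\right) = -1432 - 8 H - 8 y$)
$\frac{5426}{2778} + \frac{Y{\left(D{\left(-2 \right)},165 \right)}}{\left(-32 + 45\right) 2} = \frac{5426}{2778} + \frac{-1432 - 8 \left(-1 - -2\right) - 1320}{\left(-32 + 45\right) 2} = 5426 \cdot \frac{1}{2778} + \frac{-1432 - 8 \left(-1 + 2\right) - 1320}{13 \cdot 2} = \frac{2713}{1389} + \frac{-1432 - 8 - 1320}{26} = \frac{2713}{1389} + \left(-1432 - 8 - 1320\right) \frac{1}{26} = \frac{2713}{1389} - \frac{1380}{13} = - \frac{1881551}{18057}$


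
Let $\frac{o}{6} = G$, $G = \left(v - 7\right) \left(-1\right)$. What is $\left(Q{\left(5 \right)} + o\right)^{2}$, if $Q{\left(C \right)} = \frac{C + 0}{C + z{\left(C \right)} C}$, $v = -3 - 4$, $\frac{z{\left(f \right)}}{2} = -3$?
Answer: $\frac{175561}{25} \approx 7022.4$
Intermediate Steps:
$z{\left(f \right)} = -6$ ($z{\left(f \right)} = 2 \left(-3\right) = -6$)
$v = -7$ ($v = -3 - 4 = -7$)
$Q{\left(C \right)} = - \frac{1}{5}$ ($Q{\left(C \right)} = \frac{C + 0}{C - 6 C} = \frac{C}{\left(-5\right) C} = C \left(- \frac{1}{5 C}\right) = - \frac{1}{5}$)
$G = 14$ ($G = \left(-7 - 7\right) \left(-1\right) = \left(-14\right) \left(-1\right) = 14$)
$o = 84$ ($o = 6 \cdot 14 = 84$)
$\left(Q{\left(5 \right)} + o\right)^{2} = \left(- \frac{1}{5} + 84\right)^{2} = \left(\frac{419}{5}\right)^{2} = \frac{175561}{25}$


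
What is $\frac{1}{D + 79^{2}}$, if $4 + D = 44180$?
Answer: $\frac{1}{50417} \approx 1.9835 \cdot 10^{-5}$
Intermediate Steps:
$D = 44176$ ($D = -4 + 44180 = 44176$)
$\frac{1}{D + 79^{2}} = \frac{1}{44176 + 79^{2}} = \frac{1}{44176 + 6241} = \frac{1}{50417}$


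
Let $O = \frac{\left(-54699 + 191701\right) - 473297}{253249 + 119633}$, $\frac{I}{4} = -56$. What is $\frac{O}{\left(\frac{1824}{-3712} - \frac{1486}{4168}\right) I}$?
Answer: $- \frac{175209695}{36898139712} \approx -0.0047485$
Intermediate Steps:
$I = -224$ ($I = 4 \left(-56\right) = -224$)
$O = - \frac{336295}{372882}$ ($O = \frac{137002 - 473297}{372882} = \left(-336295\right) \frac{1}{372882} = - \frac{336295}{372882} \approx -0.90188$)
$\frac{O}{\left(\frac{1824}{-3712} - \frac{1486}{4168}\right) I} = - \frac{336295}{372882 \left(\frac{1824}{-3712} - \frac{1486}{4168}\right) \left(-224\right)} = - \frac{336295}{372882 \left(1824 \left(- \frac{1}{3712}\right) - \frac{743}{2084}\right) \left(-224\right)} = - \frac{336295}{372882 \left(- \frac{57}{116} - \frac{743}{2084}\right) \left(-224\right)} = - \frac{336295}{372882 \left(\left(- \frac{12811}{15109}\right) \left(-224\right)\right)} = - \frac{336295}{372882 \cdot \frac{2869664}{15109}} = \left(- \frac{336295}{372882}\right) \frac{15109}{2869664} = - \frac{175209695}{36898139712}$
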